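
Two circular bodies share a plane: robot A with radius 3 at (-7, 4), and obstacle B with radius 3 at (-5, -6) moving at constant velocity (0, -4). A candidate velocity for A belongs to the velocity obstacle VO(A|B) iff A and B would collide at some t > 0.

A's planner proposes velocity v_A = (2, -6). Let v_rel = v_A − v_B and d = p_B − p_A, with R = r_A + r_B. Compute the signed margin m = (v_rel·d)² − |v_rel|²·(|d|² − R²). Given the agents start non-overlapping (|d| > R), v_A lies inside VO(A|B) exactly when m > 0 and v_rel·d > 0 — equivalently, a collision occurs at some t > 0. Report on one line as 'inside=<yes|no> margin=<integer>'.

d = (2, -10),  |d|² = 104;  R = 3+3 = 6,  c = 104−6² = 68
v_rel = (2, -2),  |v_rel|² = 8;  v_rel·d = (2)·(2) + (-2)·(-10) = 24
8·t² − 48·t + 68 = 0  ⇒  m = 24² − 8·68 = 32
m = 32 > 0,  v_rel·d = 24 > 0  ⇒  inside

inside=yes margin=32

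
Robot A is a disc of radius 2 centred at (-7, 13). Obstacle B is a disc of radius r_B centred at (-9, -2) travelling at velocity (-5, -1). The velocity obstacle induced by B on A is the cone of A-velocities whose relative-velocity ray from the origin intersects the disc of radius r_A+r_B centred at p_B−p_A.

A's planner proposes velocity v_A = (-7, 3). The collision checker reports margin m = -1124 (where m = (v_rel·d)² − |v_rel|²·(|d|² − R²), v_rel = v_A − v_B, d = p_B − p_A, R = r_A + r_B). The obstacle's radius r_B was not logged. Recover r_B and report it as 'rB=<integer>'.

m = -1124
d = (-2, -15);  v_rel = (-2, 4),  |v_rel|² = 20
v_rel×d = (-2)·(-15) − (4)·(-2) = 38
since m = R²·20 − 38²:  R² = (1444 + -1124) / 20 = 16
R = √16 = 4  ⇒  r_B = 4 − 2 = 2

rB=2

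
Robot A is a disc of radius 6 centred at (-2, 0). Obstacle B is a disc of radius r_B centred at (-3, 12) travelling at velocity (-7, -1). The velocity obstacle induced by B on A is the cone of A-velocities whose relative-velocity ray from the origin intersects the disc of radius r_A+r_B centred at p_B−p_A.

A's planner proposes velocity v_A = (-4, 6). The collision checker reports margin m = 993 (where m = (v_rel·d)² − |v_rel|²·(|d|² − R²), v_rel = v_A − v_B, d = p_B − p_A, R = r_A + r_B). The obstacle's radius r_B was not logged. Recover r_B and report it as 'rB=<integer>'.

m = 993
d = (-1, 12);  v_rel = (3, 7),  |v_rel|² = 58
v_rel×d = (3)·(12) − (7)·(-1) = 43
since m = R²·58 − 43²:  R² = (1849 + 993) / 58 = 49
R = √49 = 7  ⇒  r_B = 7 − 6 = 1

rB=1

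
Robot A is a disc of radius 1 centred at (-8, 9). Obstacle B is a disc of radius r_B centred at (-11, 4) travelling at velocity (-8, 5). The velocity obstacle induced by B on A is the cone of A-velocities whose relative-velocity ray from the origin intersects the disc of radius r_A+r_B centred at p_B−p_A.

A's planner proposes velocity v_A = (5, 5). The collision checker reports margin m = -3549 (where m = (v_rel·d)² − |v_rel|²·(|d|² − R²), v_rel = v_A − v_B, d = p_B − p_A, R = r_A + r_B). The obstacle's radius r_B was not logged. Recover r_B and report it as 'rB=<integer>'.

m = -3549
d = (-3, -5);  v_rel = (13, 0),  |v_rel|² = 169
v_rel×d = (13)·(-5) − (0)·(-3) = -65
since m = R²·169 − (-65)²:  R² = (4225 + -3549) / 169 = 4
R = √4 = 2  ⇒  r_B = 2 − 1 = 1

rB=1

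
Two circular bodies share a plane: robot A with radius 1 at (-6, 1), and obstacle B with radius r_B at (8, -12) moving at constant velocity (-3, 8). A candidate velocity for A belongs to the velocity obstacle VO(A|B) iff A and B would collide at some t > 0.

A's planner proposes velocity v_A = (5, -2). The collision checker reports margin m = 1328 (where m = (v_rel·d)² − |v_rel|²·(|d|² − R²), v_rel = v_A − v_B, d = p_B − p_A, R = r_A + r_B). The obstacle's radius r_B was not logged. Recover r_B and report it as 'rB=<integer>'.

m = 1328
d = (14, -13);  v_rel = (8, -10),  |v_rel|² = 164
v_rel×d = (8)·(-13) − (-10)·(14) = 36
since m = R²·164 − 36²:  R² = (1296 + 1328) / 164 = 16
R = √16 = 4  ⇒  r_B = 4 − 1 = 3

rB=3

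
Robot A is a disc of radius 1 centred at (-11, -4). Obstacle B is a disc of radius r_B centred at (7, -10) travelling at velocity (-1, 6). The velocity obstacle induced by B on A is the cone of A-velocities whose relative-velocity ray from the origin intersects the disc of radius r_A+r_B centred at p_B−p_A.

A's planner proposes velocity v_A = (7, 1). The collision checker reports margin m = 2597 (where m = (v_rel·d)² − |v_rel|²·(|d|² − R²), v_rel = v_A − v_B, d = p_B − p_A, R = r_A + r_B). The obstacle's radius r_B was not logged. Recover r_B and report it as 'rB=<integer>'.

m = 2597
d = (18, -6);  v_rel = (8, -5),  |v_rel|² = 89
v_rel×d = (8)·(-6) − (-5)·(18) = 42
since m = R²·89 − 42²:  R² = (1764 + 2597) / 89 = 49
R = √49 = 7  ⇒  r_B = 7 − 1 = 6

rB=6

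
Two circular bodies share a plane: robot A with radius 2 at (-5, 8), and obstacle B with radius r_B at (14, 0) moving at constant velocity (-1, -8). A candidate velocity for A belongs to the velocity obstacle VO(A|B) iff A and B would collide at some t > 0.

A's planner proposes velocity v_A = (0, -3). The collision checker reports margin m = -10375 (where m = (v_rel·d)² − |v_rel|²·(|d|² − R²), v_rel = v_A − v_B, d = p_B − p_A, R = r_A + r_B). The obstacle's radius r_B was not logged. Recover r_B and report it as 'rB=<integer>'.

m = -10375
d = (19, -8);  v_rel = (1, 5),  |v_rel|² = 26
v_rel×d = (1)·(-8) − (5)·(19) = -103
since m = R²·26 − (-103)²:  R² = (10609 + -10375) / 26 = 9
R = √9 = 3  ⇒  r_B = 3 − 2 = 1

rB=1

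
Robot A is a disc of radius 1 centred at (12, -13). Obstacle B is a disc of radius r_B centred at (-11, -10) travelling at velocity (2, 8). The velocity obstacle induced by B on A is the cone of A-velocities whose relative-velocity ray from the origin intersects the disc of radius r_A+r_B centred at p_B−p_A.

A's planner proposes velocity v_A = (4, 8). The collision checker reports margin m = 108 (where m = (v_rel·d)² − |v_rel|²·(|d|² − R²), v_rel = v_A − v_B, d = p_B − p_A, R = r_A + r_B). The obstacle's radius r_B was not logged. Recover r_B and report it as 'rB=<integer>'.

m = 108
d = (-23, 3);  v_rel = (2, 0),  |v_rel|² = 4
v_rel×d = (2)·(3) − (0)·(-23) = 6
since m = R²·4 − 6²:  R² = (36 + 108) / 4 = 36
R = √36 = 6  ⇒  r_B = 6 − 1 = 5

rB=5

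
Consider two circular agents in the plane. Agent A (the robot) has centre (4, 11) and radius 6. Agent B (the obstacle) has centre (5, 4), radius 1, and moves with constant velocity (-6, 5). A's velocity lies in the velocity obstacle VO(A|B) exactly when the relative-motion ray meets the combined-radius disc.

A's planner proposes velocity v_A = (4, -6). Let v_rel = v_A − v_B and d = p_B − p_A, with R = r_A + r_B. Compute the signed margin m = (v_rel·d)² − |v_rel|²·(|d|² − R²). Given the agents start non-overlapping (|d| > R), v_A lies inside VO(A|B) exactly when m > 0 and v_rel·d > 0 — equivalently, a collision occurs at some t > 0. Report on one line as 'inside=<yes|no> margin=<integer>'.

d = (1, -7),  |d|² = 50;  R = 6+1 = 7,  c = 50−7² = 1
v_rel = (10, -11),  |v_rel|² = 221;  v_rel·d = (10)·(1) + (-11)·(-7) = 87
221·t² − 174·t + 1 = 0  ⇒  m = 87² − 221·1 = 7348
m = 7348 > 0,  v_rel·d = 87 > 0  ⇒  inside

inside=yes margin=7348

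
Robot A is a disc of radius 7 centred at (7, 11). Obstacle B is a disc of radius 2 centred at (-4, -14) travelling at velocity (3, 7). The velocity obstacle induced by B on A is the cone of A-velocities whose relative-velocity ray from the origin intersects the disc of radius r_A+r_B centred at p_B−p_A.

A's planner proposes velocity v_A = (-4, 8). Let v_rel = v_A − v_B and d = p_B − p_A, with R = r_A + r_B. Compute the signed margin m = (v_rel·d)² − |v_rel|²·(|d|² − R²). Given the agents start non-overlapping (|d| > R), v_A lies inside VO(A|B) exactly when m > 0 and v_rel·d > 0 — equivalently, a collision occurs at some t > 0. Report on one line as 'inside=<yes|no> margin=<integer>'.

d = (-11, -25),  |d|² = 746;  R = 7+2 = 9,  c = 746−9² = 665
v_rel = (-7, 1),  |v_rel|² = 50;  v_rel·d = (-7)·(-11) + (1)·(-25) = 52
50·t² − 104·t + 665 = 0  ⇒  m = 52² − 50·665 = -30546
m = -30546 < 0,  v_rel·d = 52 > 0  ⇒  outside

inside=no margin=-30546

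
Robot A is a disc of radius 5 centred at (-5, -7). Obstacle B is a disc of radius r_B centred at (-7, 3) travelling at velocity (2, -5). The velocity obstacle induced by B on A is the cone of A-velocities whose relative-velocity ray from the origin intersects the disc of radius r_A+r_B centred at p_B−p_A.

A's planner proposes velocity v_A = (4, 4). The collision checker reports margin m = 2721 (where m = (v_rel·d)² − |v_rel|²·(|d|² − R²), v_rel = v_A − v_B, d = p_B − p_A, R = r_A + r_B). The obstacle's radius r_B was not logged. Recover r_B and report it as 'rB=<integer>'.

m = 2721
d = (-2, 10);  v_rel = (2, 9),  |v_rel|² = 85
v_rel×d = (2)·(10) − (9)·(-2) = 38
since m = R²·85 − 38²:  R² = (1444 + 2721) / 85 = 49
R = √49 = 7  ⇒  r_B = 7 − 5 = 2

rB=2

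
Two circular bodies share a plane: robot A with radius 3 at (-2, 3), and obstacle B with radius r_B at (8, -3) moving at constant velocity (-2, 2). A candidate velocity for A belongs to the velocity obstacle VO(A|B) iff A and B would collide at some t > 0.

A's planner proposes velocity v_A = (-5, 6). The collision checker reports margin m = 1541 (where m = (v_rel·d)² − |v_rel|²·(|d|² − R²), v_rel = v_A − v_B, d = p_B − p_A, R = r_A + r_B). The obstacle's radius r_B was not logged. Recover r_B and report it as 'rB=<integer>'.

m = 1541
d = (10, -6);  v_rel = (-3, 4),  |v_rel|² = 25
v_rel×d = (-3)·(-6) − (4)·(10) = -22
since m = R²·25 − (-22)²:  R² = (484 + 1541) / 25 = 81
R = √81 = 9  ⇒  r_B = 9 − 3 = 6

rB=6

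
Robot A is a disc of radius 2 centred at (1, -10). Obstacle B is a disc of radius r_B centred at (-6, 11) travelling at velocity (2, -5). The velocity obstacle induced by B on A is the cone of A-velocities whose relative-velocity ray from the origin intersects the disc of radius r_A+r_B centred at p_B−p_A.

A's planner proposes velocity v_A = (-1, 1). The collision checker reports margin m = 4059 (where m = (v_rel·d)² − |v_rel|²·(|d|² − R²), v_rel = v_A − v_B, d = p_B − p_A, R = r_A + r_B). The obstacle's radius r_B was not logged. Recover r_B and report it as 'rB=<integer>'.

m = 4059
d = (-7, 21);  v_rel = (-3, 6),  |v_rel|² = 45
v_rel×d = (-3)·(21) − (6)·(-7) = -21
since m = R²·45 − (-21)²:  R² = (441 + 4059) / 45 = 100
R = √100 = 10  ⇒  r_B = 10 − 2 = 8

rB=8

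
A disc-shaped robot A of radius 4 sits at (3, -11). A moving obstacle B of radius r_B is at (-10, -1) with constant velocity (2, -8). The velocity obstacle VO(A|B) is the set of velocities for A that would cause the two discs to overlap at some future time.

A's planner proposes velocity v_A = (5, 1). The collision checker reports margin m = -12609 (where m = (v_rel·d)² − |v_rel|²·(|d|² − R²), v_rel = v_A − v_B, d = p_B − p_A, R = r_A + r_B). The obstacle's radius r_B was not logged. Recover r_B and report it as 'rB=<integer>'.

m = -12609
d = (-13, 10);  v_rel = (3, 9),  |v_rel|² = 90
v_rel×d = (3)·(10) − (9)·(-13) = 147
since m = R²·90 − 147²:  R² = (21609 + -12609) / 90 = 100
R = √100 = 10  ⇒  r_B = 10 − 4 = 6

rB=6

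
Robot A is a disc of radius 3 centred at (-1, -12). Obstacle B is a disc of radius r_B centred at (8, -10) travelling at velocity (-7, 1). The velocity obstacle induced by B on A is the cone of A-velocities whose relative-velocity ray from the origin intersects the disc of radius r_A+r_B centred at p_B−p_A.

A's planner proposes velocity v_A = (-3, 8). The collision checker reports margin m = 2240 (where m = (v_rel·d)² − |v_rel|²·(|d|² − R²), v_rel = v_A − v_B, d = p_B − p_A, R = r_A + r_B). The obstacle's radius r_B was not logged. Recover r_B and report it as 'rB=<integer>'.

m = 2240
d = (9, 2);  v_rel = (4, 7),  |v_rel|² = 65
v_rel×d = (4)·(2) − (7)·(9) = -55
since m = R²·65 − (-55)²:  R² = (3025 + 2240) / 65 = 81
R = √81 = 9  ⇒  r_B = 9 − 3 = 6

rB=6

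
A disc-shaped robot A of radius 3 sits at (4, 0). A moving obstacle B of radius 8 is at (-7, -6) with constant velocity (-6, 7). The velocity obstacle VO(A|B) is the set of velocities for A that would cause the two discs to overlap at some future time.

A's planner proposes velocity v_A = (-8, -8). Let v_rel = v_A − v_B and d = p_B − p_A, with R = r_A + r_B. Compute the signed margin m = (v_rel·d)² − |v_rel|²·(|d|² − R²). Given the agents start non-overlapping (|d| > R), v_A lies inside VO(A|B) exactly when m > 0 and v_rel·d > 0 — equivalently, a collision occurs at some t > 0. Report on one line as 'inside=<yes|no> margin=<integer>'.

d = (-11, -6),  |d|² = 157;  R = 3+8 = 11,  c = 157−11² = 36
v_rel = (-2, -15),  |v_rel|² = 229;  v_rel·d = (-2)·(-11) + (-15)·(-6) = 112
229·t² − 224·t + 36 = 0  ⇒  m = 112² − 229·36 = 4300
m = 4300 > 0,  v_rel·d = 112 > 0  ⇒  inside

inside=yes margin=4300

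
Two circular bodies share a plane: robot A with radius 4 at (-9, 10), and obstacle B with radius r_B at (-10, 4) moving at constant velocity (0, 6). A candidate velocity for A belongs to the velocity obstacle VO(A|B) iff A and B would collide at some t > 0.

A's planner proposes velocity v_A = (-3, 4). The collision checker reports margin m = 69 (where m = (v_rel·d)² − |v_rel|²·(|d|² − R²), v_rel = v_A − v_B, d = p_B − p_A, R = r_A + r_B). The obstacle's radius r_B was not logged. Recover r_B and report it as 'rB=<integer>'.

m = 69
d = (-1, -6);  v_rel = (-3, -2),  |v_rel|² = 13
v_rel×d = (-3)·(-6) − (-2)·(-1) = 16
since m = R²·13 − 16²:  R² = (256 + 69) / 13 = 25
R = √25 = 5  ⇒  r_B = 5 − 4 = 1

rB=1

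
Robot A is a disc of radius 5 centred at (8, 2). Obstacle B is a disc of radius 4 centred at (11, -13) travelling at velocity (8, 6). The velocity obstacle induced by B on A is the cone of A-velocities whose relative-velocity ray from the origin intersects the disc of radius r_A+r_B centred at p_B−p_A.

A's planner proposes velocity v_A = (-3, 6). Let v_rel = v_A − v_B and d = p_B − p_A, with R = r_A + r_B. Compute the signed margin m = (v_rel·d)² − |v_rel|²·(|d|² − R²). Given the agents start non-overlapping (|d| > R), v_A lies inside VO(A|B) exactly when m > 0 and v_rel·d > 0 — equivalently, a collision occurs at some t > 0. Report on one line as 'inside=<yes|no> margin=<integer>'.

d = (3, -15),  |d|² = 234;  R = 5+4 = 9,  c = 234−9² = 153
v_rel = (-11, 0),  |v_rel|² = 121;  v_rel·d = (-11)·(3) + (0)·(-15) = -33
121·t² + 66·t + 153 = 0  ⇒  m = (-33)² − 121·153 = -17424
m = -17424 < 0,  v_rel·d = -33 < 0  ⇒  outside

inside=no margin=-17424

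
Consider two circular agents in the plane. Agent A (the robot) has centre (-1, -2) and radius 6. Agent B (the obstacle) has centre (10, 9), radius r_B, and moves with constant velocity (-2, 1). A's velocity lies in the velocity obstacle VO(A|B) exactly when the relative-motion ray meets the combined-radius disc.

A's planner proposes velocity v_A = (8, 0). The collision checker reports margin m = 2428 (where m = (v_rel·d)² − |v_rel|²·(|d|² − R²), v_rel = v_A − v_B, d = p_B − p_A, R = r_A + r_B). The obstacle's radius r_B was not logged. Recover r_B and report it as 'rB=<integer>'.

m = 2428
d = (11, 11);  v_rel = (10, -1),  |v_rel|² = 101
v_rel×d = (10)·(11) − (-1)·(11) = 121
since m = R²·101 − 121²:  R² = (14641 + 2428) / 101 = 169
R = √169 = 13  ⇒  r_B = 13 − 6 = 7

rB=7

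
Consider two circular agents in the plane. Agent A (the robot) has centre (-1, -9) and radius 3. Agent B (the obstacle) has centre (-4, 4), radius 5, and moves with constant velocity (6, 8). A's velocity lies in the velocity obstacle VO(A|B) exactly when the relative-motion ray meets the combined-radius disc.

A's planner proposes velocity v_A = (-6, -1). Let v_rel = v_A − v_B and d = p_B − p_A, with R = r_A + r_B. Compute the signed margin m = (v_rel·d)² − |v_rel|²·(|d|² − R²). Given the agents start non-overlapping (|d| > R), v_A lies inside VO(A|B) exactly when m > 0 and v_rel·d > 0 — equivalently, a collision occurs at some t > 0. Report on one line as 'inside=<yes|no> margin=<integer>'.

d = (-3, 13),  |d|² = 178;  R = 3+5 = 8,  c = 178−8² = 114
v_rel = (-12, -9),  |v_rel|² = 225;  v_rel·d = (-12)·(-3) + (-9)·(13) = -81
225·t² + 162·t + 114 = 0  ⇒  m = (-81)² − 225·114 = -19089
m = -19089 < 0,  v_rel·d = -81 < 0  ⇒  outside

inside=no margin=-19089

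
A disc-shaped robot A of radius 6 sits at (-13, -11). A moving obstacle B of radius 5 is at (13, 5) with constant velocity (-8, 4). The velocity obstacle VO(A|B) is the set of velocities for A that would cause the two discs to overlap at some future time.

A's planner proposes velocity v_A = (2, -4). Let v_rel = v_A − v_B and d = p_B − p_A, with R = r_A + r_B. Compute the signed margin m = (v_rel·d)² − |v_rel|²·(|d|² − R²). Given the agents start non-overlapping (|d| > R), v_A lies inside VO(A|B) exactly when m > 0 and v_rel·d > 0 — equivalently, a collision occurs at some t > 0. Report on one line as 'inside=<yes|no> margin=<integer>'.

d = (26, 16),  |d|² = 932;  R = 6+5 = 11,  c = 932−11² = 811
v_rel = (10, -8),  |v_rel|² = 164;  v_rel·d = (10)·(26) + (-8)·(16) = 132
164·t² − 264·t + 811 = 0  ⇒  m = 132² − 164·811 = -115580
m = -115580 < 0,  v_rel·d = 132 > 0  ⇒  outside

inside=no margin=-115580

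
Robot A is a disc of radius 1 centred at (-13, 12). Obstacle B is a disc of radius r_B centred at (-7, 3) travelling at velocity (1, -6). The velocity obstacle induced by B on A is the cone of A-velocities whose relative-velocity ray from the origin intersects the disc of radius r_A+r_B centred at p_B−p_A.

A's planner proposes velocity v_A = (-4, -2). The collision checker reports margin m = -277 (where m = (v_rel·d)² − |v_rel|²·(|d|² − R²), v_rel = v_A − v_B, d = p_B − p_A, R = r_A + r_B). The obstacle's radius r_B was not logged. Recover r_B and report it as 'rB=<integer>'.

m = -277
d = (6, -9);  v_rel = (-5, 4),  |v_rel|² = 41
v_rel×d = (-5)·(-9) − (4)·(6) = 21
since m = R²·41 − 21²:  R² = (441 + -277) / 41 = 4
R = √4 = 2  ⇒  r_B = 2 − 1 = 1

rB=1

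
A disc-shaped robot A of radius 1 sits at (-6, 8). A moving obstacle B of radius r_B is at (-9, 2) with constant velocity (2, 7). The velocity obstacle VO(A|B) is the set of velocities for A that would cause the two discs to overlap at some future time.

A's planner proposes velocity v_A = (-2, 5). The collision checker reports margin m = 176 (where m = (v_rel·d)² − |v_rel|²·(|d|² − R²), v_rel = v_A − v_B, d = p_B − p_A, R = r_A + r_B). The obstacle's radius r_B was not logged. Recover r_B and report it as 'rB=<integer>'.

m = 176
d = (-3, -6);  v_rel = (-4, -2),  |v_rel|² = 20
v_rel×d = (-4)·(-6) − (-2)·(-3) = 18
since m = R²·20 − 18²:  R² = (324 + 176) / 20 = 25
R = √25 = 5  ⇒  r_B = 5 − 1 = 4

rB=4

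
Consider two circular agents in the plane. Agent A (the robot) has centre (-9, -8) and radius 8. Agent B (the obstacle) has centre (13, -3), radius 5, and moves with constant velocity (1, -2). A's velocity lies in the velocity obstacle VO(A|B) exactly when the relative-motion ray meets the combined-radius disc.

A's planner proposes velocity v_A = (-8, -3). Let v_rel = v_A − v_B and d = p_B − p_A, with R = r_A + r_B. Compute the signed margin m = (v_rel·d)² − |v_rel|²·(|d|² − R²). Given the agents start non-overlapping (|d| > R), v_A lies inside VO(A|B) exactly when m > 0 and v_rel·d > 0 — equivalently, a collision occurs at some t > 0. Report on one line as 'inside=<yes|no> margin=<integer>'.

d = (22, 5),  |d|² = 509;  R = 8+5 = 13,  c = 509−13² = 340
v_rel = (-9, -1),  |v_rel|² = 82;  v_rel·d = (-9)·(22) + (-1)·(5) = -203
82·t² + 406·t + 340 = 0  ⇒  m = (-203)² − 82·340 = 13329
m = 13329 > 0,  v_rel·d = -203 < 0  ⇒  outside

inside=no margin=13329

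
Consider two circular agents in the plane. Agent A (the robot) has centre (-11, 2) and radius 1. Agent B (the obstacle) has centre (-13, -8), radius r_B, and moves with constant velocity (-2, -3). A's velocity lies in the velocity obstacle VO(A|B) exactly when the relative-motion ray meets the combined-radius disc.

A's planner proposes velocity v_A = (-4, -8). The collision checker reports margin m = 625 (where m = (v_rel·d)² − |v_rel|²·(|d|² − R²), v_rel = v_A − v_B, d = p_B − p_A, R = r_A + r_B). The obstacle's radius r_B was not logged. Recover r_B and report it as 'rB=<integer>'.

m = 625
d = (-2, -10);  v_rel = (-2, -5),  |v_rel|² = 29
v_rel×d = (-2)·(-10) − (-5)·(-2) = 10
since m = R²·29 − 10²:  R² = (100 + 625) / 29 = 25
R = √25 = 5  ⇒  r_B = 5 − 1 = 4

rB=4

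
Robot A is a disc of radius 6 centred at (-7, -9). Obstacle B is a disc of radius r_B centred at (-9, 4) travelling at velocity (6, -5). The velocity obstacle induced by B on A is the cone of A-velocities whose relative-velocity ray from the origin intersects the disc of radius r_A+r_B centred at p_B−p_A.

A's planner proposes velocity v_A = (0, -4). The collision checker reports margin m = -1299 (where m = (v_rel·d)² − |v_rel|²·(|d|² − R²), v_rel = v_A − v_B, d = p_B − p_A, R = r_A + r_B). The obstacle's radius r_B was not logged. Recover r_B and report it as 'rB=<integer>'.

m = -1299
d = (-2, 13);  v_rel = (-6, 1),  |v_rel|² = 37
v_rel×d = (-6)·(13) − (1)·(-2) = -76
since m = R²·37 − (-76)²:  R² = (5776 + -1299) / 37 = 121
R = √121 = 11  ⇒  r_B = 11 − 6 = 5

rB=5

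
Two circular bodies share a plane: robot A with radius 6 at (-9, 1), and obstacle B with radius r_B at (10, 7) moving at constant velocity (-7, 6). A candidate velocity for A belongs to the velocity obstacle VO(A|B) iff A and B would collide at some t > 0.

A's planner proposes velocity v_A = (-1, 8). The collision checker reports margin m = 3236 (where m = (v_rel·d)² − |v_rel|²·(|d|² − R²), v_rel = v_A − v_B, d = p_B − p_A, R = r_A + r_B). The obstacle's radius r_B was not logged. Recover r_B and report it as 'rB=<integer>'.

m = 3236
d = (19, 6);  v_rel = (6, 2),  |v_rel|² = 40
v_rel×d = (6)·(6) − (2)·(19) = -2
since m = R²·40 − (-2)²:  R² = (4 + 3236) / 40 = 81
R = √81 = 9  ⇒  r_B = 9 − 6 = 3

rB=3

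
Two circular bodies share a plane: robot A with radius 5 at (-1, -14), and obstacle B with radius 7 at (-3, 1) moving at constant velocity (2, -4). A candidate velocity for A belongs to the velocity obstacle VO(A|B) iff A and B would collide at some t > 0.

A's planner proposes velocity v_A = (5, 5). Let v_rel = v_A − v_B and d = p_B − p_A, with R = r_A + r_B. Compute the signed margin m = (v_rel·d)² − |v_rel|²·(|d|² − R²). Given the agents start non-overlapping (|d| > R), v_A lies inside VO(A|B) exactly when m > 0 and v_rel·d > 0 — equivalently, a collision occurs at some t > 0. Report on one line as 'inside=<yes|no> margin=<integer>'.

d = (-2, 15),  |d|² = 229;  R = 5+7 = 12,  c = 229−12² = 85
v_rel = (3, 9),  |v_rel|² = 90;  v_rel·d = (3)·(-2) + (9)·(15) = 129
90·t² − 258·t + 85 = 0  ⇒  m = 129² − 90·85 = 8991
m = 8991 > 0,  v_rel·d = 129 > 0  ⇒  inside

inside=yes margin=8991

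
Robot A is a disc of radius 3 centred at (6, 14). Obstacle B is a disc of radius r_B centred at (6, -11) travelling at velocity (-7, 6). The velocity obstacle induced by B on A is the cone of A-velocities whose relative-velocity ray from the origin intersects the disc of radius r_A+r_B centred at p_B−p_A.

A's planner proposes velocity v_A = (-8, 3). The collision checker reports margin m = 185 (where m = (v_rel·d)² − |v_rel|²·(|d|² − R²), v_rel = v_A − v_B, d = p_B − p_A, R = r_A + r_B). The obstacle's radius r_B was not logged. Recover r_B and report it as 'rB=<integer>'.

m = 185
d = (0, -25);  v_rel = (-1, -3),  |v_rel|² = 10
v_rel×d = (-1)·(-25) − (-3)·(0) = 25
since m = R²·10 − 25²:  R² = (625 + 185) / 10 = 81
R = √81 = 9  ⇒  r_B = 9 − 3 = 6

rB=6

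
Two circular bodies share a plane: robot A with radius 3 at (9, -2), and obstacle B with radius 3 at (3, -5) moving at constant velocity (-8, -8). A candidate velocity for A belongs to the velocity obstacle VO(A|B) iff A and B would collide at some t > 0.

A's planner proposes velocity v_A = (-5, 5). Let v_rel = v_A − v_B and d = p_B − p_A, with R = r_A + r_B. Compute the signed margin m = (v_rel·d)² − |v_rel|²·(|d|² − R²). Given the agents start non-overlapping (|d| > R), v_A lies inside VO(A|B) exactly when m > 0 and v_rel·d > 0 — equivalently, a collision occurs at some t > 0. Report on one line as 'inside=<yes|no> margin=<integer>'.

d = (-6, -3),  |d|² = 45;  R = 3+3 = 6,  c = 45−6² = 9
v_rel = (3, 13),  |v_rel|² = 178;  v_rel·d = (3)·(-6) + (13)·(-3) = -57
178·t² + 114·t + 9 = 0  ⇒  m = (-57)² − 178·9 = 1647
m = 1647 > 0,  v_rel·d = -57 < 0  ⇒  outside

inside=no margin=1647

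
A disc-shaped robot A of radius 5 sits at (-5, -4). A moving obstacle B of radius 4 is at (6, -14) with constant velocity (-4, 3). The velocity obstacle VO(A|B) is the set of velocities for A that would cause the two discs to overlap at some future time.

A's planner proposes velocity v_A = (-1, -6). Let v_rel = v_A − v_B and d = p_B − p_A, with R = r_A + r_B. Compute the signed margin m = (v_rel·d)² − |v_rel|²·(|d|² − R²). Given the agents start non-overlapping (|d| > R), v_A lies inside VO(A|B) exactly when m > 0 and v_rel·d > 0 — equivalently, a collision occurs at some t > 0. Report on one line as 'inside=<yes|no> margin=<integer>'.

d = (11, -10),  |d|² = 221;  R = 5+4 = 9,  c = 221−9² = 140
v_rel = (3, -9),  |v_rel|² = 90;  v_rel·d = (3)·(11) + (-9)·(-10) = 123
90·t² − 246·t + 140 = 0  ⇒  m = 123² − 90·140 = 2529
m = 2529 > 0,  v_rel·d = 123 > 0  ⇒  inside

inside=yes margin=2529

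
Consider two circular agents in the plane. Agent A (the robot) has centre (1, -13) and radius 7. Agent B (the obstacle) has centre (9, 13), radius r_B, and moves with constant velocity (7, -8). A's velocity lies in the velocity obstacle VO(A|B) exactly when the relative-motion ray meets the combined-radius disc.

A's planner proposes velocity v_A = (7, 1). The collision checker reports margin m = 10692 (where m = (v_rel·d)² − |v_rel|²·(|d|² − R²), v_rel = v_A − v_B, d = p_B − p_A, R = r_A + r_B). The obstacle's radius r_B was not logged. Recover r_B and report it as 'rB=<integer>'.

m = 10692
d = (8, 26);  v_rel = (0, 9),  |v_rel|² = 81
v_rel×d = (0)·(26) − (9)·(8) = -72
since m = R²·81 − (-72)²:  R² = (5184 + 10692) / 81 = 196
R = √196 = 14  ⇒  r_B = 14 − 7 = 7

rB=7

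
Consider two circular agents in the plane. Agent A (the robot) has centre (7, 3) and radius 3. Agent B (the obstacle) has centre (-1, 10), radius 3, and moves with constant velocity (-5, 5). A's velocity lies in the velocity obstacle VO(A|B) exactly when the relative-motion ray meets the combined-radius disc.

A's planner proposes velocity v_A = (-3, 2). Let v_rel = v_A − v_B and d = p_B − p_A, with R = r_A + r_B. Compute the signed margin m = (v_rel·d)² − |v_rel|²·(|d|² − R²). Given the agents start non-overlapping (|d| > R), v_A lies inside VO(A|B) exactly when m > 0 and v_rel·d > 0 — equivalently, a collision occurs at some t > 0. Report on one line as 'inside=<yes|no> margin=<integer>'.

d = (-8, 7),  |d|² = 113;  R = 3+3 = 6,  c = 113−6² = 77
v_rel = (2, -3),  |v_rel|² = 13;  v_rel·d = (2)·(-8) + (-3)·(7) = -37
13·t² + 74·t + 77 = 0  ⇒  m = (-37)² − 13·77 = 368
m = 368 > 0,  v_rel·d = -37 < 0  ⇒  outside

inside=no margin=368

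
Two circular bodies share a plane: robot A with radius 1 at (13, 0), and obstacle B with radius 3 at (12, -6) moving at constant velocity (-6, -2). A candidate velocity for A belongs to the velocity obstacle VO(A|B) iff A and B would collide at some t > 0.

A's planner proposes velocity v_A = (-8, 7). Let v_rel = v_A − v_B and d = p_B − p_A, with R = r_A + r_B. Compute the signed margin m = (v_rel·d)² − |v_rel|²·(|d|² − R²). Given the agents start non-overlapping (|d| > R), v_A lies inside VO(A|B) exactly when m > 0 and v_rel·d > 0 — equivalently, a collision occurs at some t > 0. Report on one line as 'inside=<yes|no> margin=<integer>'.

d = (-1, -6),  |d|² = 37;  R = 1+3 = 4,  c = 37−4² = 21
v_rel = (-2, 9),  |v_rel|² = 85;  v_rel·d = (-2)·(-1) + (9)·(-6) = -52
85·t² + 104·t + 21 = 0  ⇒  m = (-52)² − 85·21 = 919
m = 919 > 0,  v_rel·d = -52 < 0  ⇒  outside

inside=no margin=919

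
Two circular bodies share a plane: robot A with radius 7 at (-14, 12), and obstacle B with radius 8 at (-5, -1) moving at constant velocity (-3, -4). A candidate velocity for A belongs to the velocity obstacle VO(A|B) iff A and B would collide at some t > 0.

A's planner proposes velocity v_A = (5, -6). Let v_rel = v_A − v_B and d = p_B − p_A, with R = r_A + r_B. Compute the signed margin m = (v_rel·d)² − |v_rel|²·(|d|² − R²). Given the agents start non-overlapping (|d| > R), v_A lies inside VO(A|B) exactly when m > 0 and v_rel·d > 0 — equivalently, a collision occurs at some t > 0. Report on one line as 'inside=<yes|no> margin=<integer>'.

d = (9, -13),  |d|² = 250;  R = 7+8 = 15,  c = 250−15² = 25
v_rel = (8, -2),  |v_rel|² = 68;  v_rel·d = (8)·(9) + (-2)·(-13) = 98
68·t² − 196·t + 25 = 0  ⇒  m = 98² − 68·25 = 7904
m = 7904 > 0,  v_rel·d = 98 > 0  ⇒  inside

inside=yes margin=7904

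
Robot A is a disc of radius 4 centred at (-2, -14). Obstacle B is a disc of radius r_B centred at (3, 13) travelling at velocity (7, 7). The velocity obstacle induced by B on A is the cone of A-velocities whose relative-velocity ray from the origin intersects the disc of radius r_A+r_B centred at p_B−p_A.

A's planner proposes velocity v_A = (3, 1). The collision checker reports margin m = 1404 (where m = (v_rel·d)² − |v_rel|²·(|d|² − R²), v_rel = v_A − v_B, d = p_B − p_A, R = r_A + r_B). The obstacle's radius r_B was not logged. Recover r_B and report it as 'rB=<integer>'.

m = 1404
d = (5, 27);  v_rel = (-4, -6),  |v_rel|² = 52
v_rel×d = (-4)·(27) − (-6)·(5) = -78
since m = R²·52 − (-78)²:  R² = (6084 + 1404) / 52 = 144
R = √144 = 12  ⇒  r_B = 12 − 4 = 8

rB=8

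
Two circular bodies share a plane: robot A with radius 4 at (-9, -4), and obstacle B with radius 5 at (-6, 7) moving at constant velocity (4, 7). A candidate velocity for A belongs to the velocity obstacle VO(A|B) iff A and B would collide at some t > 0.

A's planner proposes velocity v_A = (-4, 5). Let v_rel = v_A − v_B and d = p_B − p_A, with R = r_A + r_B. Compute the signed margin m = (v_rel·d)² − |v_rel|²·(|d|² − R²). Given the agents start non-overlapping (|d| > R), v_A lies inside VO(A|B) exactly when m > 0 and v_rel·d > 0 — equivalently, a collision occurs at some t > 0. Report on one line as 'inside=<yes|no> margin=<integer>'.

d = (3, 11),  |d|² = 130;  R = 4+5 = 9,  c = 130−9² = 49
v_rel = (-8, -2),  |v_rel|² = 68;  v_rel·d = (-8)·(3) + (-2)·(11) = -46
68·t² + 92·t + 49 = 0  ⇒  m = (-46)² − 68·49 = -1216
m = -1216 < 0,  v_rel·d = -46 < 0  ⇒  outside

inside=no margin=-1216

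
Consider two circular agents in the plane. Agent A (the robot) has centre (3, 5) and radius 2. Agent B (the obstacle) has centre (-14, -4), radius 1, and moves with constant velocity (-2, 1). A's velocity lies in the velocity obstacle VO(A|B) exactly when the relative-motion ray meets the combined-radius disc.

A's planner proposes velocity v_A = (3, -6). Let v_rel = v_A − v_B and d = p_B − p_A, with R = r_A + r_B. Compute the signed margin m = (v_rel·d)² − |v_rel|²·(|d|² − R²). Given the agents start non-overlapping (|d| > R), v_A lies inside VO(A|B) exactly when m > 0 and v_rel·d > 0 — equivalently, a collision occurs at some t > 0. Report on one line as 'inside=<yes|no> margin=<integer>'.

d = (-17, -9),  |d|² = 370;  R = 2+1 = 3,  c = 370−3² = 361
v_rel = (5, -7),  |v_rel|² = 74;  v_rel·d = (5)·(-17) + (-7)·(-9) = -22
74·t² + 44·t + 361 = 0  ⇒  m = (-22)² − 74·361 = -26230
m = -26230 < 0,  v_rel·d = -22 < 0  ⇒  outside

inside=no margin=-26230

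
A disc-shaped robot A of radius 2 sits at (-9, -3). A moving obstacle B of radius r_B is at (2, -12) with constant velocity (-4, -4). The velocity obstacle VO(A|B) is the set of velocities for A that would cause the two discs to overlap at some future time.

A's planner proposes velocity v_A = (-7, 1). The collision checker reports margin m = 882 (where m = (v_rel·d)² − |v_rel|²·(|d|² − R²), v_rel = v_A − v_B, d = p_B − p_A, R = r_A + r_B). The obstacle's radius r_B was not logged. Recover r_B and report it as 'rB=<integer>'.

m = 882
d = (11, -9);  v_rel = (-3, 5),  |v_rel|² = 34
v_rel×d = (-3)·(-9) − (5)·(11) = -28
since m = R²·34 − (-28)²:  R² = (784 + 882) / 34 = 49
R = √49 = 7  ⇒  r_B = 7 − 2 = 5

rB=5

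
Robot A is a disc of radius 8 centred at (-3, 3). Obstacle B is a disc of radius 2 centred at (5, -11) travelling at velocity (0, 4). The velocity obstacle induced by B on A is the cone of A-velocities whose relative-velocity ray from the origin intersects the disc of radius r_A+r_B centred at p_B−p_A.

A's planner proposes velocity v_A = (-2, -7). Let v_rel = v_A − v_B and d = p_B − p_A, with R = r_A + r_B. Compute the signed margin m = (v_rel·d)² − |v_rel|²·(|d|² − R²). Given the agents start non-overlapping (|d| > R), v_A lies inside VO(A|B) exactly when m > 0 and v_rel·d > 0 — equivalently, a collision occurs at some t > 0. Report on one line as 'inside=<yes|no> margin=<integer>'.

d = (8, -14),  |d|² = 260;  R = 8+2 = 10,  c = 260−10² = 160
v_rel = (-2, -11),  |v_rel|² = 125;  v_rel·d = (-2)·(8) + (-11)·(-14) = 138
125·t² − 276·t + 160 = 0  ⇒  m = 138² − 125·160 = -956
m = -956 < 0,  v_rel·d = 138 > 0  ⇒  outside

inside=no margin=-956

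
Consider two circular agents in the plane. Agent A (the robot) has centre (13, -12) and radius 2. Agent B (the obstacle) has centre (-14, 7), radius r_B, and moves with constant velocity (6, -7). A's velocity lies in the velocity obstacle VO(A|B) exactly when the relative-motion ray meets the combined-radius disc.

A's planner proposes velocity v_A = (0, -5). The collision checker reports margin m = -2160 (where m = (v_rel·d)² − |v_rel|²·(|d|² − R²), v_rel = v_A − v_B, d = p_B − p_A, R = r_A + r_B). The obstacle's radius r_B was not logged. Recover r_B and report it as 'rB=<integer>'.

m = -2160
d = (-27, 19);  v_rel = (-6, 2),  |v_rel|² = 40
v_rel×d = (-6)·(19) − (2)·(-27) = -60
since m = R²·40 − (-60)²:  R² = (3600 + -2160) / 40 = 36
R = √36 = 6  ⇒  r_B = 6 − 2 = 4

rB=4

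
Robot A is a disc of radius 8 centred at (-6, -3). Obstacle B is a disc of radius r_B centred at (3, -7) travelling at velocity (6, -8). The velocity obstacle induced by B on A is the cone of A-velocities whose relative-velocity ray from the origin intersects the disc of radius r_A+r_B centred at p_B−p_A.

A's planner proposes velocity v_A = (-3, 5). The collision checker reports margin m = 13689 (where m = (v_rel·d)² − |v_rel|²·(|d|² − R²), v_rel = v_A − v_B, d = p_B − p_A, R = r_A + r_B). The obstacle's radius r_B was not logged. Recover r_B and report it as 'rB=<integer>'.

m = 13689
d = (9, -4);  v_rel = (-9, 13),  |v_rel|² = 250
v_rel×d = (-9)·(-4) − (13)·(9) = -81
since m = R²·250 − (-81)²:  R² = (6561 + 13689) / 250 = 81
R = √81 = 9  ⇒  r_B = 9 − 8 = 1

rB=1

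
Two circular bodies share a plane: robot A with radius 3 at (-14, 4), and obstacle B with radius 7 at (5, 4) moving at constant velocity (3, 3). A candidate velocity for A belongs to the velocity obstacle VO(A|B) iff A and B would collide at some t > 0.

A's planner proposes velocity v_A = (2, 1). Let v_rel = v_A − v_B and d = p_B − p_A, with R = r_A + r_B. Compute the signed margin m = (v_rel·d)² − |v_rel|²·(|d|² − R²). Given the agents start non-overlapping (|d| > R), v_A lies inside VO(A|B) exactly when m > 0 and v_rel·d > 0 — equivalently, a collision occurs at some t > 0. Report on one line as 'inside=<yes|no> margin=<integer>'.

d = (19, 0),  |d|² = 361;  R = 3+7 = 10,  c = 361−10² = 261
v_rel = (-1, -2),  |v_rel|² = 5;  v_rel·d = (-1)·(19) + (-2)·(0) = -19
5·t² + 38·t + 261 = 0  ⇒  m = (-19)² − 5·261 = -944
m = -944 < 0,  v_rel·d = -19 < 0  ⇒  outside

inside=no margin=-944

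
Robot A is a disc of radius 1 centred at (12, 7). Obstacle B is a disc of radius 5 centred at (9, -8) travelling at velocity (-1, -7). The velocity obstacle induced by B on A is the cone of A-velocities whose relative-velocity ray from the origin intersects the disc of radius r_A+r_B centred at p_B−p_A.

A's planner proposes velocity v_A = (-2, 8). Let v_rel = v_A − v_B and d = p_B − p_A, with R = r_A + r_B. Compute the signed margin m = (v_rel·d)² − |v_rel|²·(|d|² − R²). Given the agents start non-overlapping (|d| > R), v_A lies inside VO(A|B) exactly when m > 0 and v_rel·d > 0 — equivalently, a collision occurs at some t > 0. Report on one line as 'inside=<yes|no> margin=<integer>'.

d = (-3, -15),  |d|² = 234;  R = 1+5 = 6,  c = 234−6² = 198
v_rel = (-1, 15),  |v_rel|² = 226;  v_rel·d = (-1)·(-3) + (15)·(-15) = -222
226·t² + 444·t + 198 = 0  ⇒  m = (-222)² − 226·198 = 4536
m = 4536 > 0,  v_rel·d = -222 < 0  ⇒  outside

inside=no margin=4536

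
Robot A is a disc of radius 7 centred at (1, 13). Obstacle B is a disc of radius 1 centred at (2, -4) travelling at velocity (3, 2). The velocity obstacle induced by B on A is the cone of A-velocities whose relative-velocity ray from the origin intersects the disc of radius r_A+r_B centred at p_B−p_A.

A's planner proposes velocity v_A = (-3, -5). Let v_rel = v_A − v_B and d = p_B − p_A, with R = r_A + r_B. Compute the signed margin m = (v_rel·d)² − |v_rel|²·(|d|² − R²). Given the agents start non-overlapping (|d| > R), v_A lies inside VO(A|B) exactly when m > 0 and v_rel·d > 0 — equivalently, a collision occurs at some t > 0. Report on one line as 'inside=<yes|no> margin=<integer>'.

d = (1, -17),  |d|² = 290;  R = 7+1 = 8,  c = 290−8² = 226
v_rel = (-6, -7),  |v_rel|² = 85;  v_rel·d = (-6)·(1) + (-7)·(-17) = 113
85·t² − 226·t + 226 = 0  ⇒  m = 113² − 85·226 = -6441
m = -6441 < 0,  v_rel·d = 113 > 0  ⇒  outside

inside=no margin=-6441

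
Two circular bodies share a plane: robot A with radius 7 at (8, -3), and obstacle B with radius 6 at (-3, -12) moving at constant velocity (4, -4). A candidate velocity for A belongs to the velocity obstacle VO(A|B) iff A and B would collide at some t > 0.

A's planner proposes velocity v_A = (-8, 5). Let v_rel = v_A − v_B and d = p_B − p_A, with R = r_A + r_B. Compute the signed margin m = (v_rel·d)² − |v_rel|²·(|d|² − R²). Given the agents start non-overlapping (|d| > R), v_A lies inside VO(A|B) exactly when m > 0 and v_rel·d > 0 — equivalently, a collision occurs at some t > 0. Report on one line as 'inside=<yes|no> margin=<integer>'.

d = (-11, -9),  |d|² = 202;  R = 7+6 = 13,  c = 202−13² = 33
v_rel = (-12, 9),  |v_rel|² = 225;  v_rel·d = (-12)·(-11) + (9)·(-9) = 51
225·t² − 102·t + 33 = 0  ⇒  m = 51² − 225·33 = -4824
m = -4824 < 0,  v_rel·d = 51 > 0  ⇒  outside

inside=no margin=-4824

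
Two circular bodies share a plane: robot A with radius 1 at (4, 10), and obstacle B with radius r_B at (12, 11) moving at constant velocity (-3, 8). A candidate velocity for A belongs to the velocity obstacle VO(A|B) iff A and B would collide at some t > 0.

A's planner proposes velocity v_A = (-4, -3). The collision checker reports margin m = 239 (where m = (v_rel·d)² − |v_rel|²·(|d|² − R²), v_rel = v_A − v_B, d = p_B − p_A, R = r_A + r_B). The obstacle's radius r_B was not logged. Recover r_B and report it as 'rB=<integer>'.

m = 239
d = (8, 1);  v_rel = (-1, -11),  |v_rel|² = 122
v_rel×d = (-1)·(1) − (-11)·(8) = 87
since m = R²·122 − 87²:  R² = (7569 + 239) / 122 = 64
R = √64 = 8  ⇒  r_B = 8 − 1 = 7

rB=7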